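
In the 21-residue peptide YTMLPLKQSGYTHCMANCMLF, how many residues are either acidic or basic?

2

Acidic: D, E. Basic: H, K, R.
Acidic residues here: none (0).
Basic residues here: K7, H13 (2).
The two groups share no amino acid, so total = 0 + 2 = 2.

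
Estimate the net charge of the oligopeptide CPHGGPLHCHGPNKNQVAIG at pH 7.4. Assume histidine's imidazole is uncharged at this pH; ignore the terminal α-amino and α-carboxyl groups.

+1

Near pH 7.4, K and R contribute +1 each, D and E contribute −1 each, and every other side chain (His included, as stated) is uncharged.
Positive (K, R): K14 → +1.
Negative (D, E): none → −0.
Net charge = (+1) + (−0) = +1.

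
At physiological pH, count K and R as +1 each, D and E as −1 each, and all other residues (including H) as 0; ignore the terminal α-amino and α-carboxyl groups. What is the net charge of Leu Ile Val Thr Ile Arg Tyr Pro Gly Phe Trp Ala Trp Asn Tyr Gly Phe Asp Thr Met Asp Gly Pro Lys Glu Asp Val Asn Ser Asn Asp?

Positive (K, R): Arg6, Lys24 → +2.
Negative (D, E): Asp18, Asp21, Glu25, Asp26, Asp31 → −5.
Net charge = (+2) + (−5) = −3.

-3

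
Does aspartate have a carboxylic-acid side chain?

Aspartate (D) and glutamate (E) have carboxylic-acid side chains and are the acidic amino acids.
Aspartate is in this group.

Yes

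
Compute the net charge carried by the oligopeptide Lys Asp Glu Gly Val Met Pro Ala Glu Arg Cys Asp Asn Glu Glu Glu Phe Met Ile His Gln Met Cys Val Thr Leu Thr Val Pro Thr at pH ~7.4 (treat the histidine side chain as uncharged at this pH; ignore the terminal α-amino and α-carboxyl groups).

At pH ~7.4 the Lys and Arg side chains are protonated (+1), the Asp and Glu side chains are deprotonated (−1), and with His taken as neutral all other side chains carry no charge.
Positive (K, R): Lys1, Arg10 → +2.
Negative (D, E): Asp2, Glu3, Glu9, Asp12, Glu14, Glu15, Glu16 → −7.
Net charge = (+2) + (−7) = −5.

-5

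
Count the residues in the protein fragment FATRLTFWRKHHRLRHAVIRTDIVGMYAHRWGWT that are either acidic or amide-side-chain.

1

Acidic: D, E. Amide-side-chain: N, Q.
Acidic residues here: D22 (1).
Amide-side-chain residues here: none (0).
The two groups share no amino acid, so total = 1 + 0 = 1.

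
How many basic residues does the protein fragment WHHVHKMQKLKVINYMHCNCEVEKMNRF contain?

K, R, and H are the three residues with basic side chains (ε-amine, guanidinium, and imidazole respectively).
Matching residues: H2, H3, H5, K6, K9, K11, H17, K24, R27.

9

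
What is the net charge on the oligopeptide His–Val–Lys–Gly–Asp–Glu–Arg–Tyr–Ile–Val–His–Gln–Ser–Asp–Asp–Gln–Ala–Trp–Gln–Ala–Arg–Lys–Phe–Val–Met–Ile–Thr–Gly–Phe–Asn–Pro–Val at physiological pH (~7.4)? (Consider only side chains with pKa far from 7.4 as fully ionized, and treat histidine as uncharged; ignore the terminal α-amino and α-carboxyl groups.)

0

At pH ~7.4 the Lys and Arg side chains are protonated (+1), the Asp and Glu side chains are deprotonated (−1), and with His taken as neutral all other side chains carry no charge.
Positive (K, R): Lys3, Arg7, Arg21, Lys22 → +4.
Negative (D, E): Asp5, Glu6, Asp14, Asp15 → −4.
Net charge = (+4) + (−4) = 0.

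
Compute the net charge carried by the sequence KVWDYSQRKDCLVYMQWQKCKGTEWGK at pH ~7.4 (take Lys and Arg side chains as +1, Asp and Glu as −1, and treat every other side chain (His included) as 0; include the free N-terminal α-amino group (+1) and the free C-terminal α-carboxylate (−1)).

+3

Positive (K, R): K1, R8, K9, K19, K21, K27 → +6.
Negative (D, E): D4, D10, E24 → −3.
The N-terminus (+1) and C-terminus (−1) cancel.
Net charge = (+6) + (−3) = +3.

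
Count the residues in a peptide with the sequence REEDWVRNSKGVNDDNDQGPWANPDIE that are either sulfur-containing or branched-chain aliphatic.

3

Sulfur-containing: C, M. Branched-chain aliphatic: I, L, V.
Sulfur-containing residues here: none (0).
Branched-chain aliphatic residues here: V6, V12, I26 (3).
The two groups share no amino acid, so total = 0 + 3 = 3.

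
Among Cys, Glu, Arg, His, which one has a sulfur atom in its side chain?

Only Cys (C) and Met (M) have a sulfur atom in the side chain.
Of the listed options, only Cys belongs to this group.

Cys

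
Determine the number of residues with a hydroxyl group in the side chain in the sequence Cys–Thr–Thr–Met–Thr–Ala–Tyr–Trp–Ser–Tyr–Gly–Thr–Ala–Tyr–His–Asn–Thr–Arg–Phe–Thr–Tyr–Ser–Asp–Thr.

13

The –OH-bearing residues are Ser, Thr (aliphatic alcohols), and Tyr (phenol).
Matching residues: Thr2, Thr3, Thr5, Tyr7, Ser9, Tyr10, Thr12, Tyr14, Thr17, Thr20, Tyr21, Ser22, Thr24.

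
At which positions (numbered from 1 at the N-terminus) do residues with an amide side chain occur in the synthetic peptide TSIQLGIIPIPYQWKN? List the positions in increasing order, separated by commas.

Asparagine (N) and glutamine (Q) have uncharged amide side chains.
Matching residues: Q4, Q13, N16.

4, 13, 16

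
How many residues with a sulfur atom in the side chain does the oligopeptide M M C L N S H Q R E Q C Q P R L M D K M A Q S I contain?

Cysteine (C, thiol) and methionine (M, thioether) are the two sulfur-containing amino acids.
Matching residues: M1, M2, C3, C12, M17, M20.

6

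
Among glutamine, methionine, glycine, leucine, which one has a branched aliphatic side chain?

V, L, and I make up the branched-chain aliphatic group.
Of the listed options, only leucine belongs to this group.

leucine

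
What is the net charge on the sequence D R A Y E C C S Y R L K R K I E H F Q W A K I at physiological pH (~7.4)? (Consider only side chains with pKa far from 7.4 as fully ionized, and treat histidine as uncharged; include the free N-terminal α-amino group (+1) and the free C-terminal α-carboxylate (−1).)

The side chains ionized at physiological pH are Lys/Arg (+1) and Asp/Glu (−1); with His treated as neutral, nothing else contributes.
Positive (K, R): R2, R10, K12, R13, K14, K22 → +6.
Negative (D, E): D1, E5, E16 → −3.
The N-terminus (+1) and C-terminus (−1) cancel.
Net charge = (+6) + (−3) = +3.

+3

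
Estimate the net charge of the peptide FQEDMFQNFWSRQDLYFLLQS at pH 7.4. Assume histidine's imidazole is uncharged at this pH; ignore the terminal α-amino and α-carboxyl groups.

-2

Near pH 7.4, K and R contribute +1 each, D and E contribute −1 each, and every other side chain (His included, as stated) is uncharged.
Positive (K, R): R12 → +1.
Negative (D, E): E3, D4, D14 → −3.
Net charge = (+1) + (−3) = −2.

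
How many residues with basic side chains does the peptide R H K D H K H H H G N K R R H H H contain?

14

Lysine (K), arginine (R), and histidine (H) have basic, nitrogen-containing side chains.
Matching residues: R1, H2, K3, H5, K6, H7, H8, H9, K12, R13, R14, H15, H16, H17.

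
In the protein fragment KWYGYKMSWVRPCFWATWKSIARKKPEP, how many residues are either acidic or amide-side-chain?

1

Acidic: D, E. Amide-side-chain: N, Q.
Acidic residues here: E27 (1).
Amide-side-chain residues here: none (0).
The two groups share no amino acid, so total = 1 + 0 = 1.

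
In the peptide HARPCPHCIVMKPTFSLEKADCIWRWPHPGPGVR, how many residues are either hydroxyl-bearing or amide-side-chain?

2

Hydroxyl-bearing: S, T, Y. Amide-side-chain: N, Q.
Hydroxyl-bearing residues here: T14, S16 (2).
Amide-side-chain residues here: none (0).
The two groups share no amino acid, so total = 2 + 0 = 2.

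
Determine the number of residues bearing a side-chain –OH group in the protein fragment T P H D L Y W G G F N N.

Serine (S), threonine (T), and tyrosine (Y) each carry a hydroxyl group on the side chain.
Matching residues: T1, Y6.

2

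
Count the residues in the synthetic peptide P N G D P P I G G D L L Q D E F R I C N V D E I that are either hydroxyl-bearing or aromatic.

Hydroxyl-bearing: S, T, Y. Aromatic: F, W, Y.
Hydroxyl-bearing residues here: none (0).
Aromatic residues here: F16 (1).
(Y belongs to both groups, but none appear in this sequence.) Total = 0 + 1 = 1.

1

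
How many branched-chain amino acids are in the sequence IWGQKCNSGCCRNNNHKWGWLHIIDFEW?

4

V, L, and I make up the branched-chain aliphatic group.
Matching residues: I1, L21, I23, I24.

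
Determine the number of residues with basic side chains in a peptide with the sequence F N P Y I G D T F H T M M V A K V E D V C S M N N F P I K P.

3

K, R, and H are the three residues with basic side chains (ε-amine, guanidinium, and imidazole respectively).
Matching residues: H10, K16, K29.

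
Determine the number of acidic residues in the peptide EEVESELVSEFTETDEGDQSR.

9

Only D (aspartate) and E (glutamate) carry a side-chain carboxylic acid.
Matching residues: E1, E2, E4, E6, E10, E13, D15, E16, D18.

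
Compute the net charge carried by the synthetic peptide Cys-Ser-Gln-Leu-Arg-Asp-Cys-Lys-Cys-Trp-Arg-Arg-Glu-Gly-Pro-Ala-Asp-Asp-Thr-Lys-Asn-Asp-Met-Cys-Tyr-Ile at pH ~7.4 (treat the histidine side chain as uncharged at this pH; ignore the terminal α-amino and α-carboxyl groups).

The side chains ionized at physiological pH are Lys/Arg (+1) and Asp/Glu (−1); with His treated as neutral, nothing else contributes.
Positive (K, R): Arg5, Lys8, Arg11, Arg12, Lys20 → +5.
Negative (D, E): Asp6, Glu13, Asp17, Asp18, Asp22 → −5.
Net charge = (+5) + (−5) = 0.

0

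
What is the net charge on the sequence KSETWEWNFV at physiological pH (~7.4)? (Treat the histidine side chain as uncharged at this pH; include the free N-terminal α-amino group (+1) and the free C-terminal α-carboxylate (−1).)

-1

The side chains ionized at physiological pH are Lys/Arg (+1) and Asp/Glu (−1); with His treated as neutral, nothing else contributes.
Positive (K, R): K1 → +1.
Negative (D, E): E3, E6 → −2.
The N-terminus (+1) and C-terminus (−1) cancel.
Net charge = (+1) + (−2) = −1.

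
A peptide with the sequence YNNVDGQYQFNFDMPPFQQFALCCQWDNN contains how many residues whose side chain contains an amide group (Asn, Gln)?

10

Matching residues: N2, N3, Q7, Q9, N11, Q18, Q19, Q25, N28, N29.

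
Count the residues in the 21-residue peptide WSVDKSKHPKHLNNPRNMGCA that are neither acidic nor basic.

Acidic: D, E. Basic: K, R, H. All other residues are neither.
Matching residues: W1, S2, V3, S6, P9, L12, N13, N14, P15, N17, M18, G19, C20, A21.

14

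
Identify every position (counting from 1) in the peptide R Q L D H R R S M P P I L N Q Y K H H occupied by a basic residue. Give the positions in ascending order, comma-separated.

1, 5, 6, 7, 17, 18, 19

The basic amino acids are Lys (K), Arg (R), and His (H).
Matching residues: R1, H5, R6, R7, K17, H18, H19.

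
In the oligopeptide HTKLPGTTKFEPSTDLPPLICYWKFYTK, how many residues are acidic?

Aspartate (D) and glutamate (E) have carboxylic-acid side chains and are the acidic amino acids.
Matching residues: E11, D15.

2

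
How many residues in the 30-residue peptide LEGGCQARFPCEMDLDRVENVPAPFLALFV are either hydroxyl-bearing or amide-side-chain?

2

Hydroxyl-bearing: S, T, Y. Amide-side-chain: N, Q.
Hydroxyl-bearing residues here: none (0).
Amide-side-chain residues here: Q6, N20 (2).
The two groups share no amino acid, so total = 0 + 2 = 2.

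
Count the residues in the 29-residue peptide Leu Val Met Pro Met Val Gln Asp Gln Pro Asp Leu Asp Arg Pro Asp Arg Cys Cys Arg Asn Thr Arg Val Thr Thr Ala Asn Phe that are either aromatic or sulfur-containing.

Aromatic: F, W, Y. Sulfur-containing: C, M.
Aromatic residues here: Phe29 (1).
Sulfur-containing residues here: Met3, Met5, Cys18, Cys19 (4).
The two groups share no amino acid, so total = 1 + 4 = 5.

5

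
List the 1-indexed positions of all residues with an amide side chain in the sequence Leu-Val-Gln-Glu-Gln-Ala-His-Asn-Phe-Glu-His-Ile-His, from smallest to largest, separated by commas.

Only N (asparagine) and Q (glutamine) carry a side-chain carboxamide.
Matching residues: Gln3, Gln5, Asn8.

3, 5, 8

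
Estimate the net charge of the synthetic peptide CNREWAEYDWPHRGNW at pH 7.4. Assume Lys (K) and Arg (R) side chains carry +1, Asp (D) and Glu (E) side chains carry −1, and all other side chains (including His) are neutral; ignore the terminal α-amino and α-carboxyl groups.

-1

Positive (K, R): R3, R13 → +2.
Negative (D, E): E4, E7, D9 → −3.
Net charge = (+2) + (−3) = −1.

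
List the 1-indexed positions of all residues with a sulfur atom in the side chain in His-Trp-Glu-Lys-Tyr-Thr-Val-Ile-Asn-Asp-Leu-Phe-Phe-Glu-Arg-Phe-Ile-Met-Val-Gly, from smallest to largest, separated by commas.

18

Cysteine (C, thiol) and methionine (M, thioether) are the two sulfur-containing amino acids.
Matching residues: Met18.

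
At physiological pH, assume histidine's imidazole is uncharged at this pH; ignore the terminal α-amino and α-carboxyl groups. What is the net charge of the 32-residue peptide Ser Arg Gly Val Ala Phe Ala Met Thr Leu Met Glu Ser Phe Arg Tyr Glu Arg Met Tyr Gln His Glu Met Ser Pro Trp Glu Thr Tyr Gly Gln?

-1

The side chains ionized at physiological pH are Lys/Arg (+1) and Asp/Glu (−1); with His treated as neutral, nothing else contributes.
Positive (K, R): Arg2, Arg15, Arg18 → +3.
Negative (D, E): Glu12, Glu17, Glu23, Glu28 → −4.
Net charge = (+3) + (−4) = −1.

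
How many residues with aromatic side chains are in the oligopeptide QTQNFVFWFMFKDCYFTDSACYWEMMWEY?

11

The aromatic amino acids are Phe (F, benzyl), Trp (W, indole), and Tyr (Y, phenol).
Matching residues: F5, F7, W8, F9, F11, Y15, F16, Y22, W23, W27, Y29.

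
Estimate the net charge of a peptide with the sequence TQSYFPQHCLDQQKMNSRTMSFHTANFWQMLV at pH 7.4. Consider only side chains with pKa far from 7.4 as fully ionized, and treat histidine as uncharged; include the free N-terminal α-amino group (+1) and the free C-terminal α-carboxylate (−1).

+1

Near pH 7.4, K and R contribute +1 each, D and E contribute −1 each, and every other side chain (His included, as stated) is uncharged.
Positive (K, R): K14, R18 → +2.
Negative (D, E): D11 → −1.
The N-terminus (+1) and C-terminus (−1) cancel.
Net charge = (+2) + (−1) = +1.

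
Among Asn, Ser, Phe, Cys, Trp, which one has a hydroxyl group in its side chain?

Ser

The –OH-bearing residues are Ser, Thr (aliphatic alcohols), and Tyr (phenol).
Of the listed options, only Ser belongs to this group.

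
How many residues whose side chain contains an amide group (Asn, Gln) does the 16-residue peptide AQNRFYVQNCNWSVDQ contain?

6

Matching residues: Q2, N3, Q8, N9, N11, Q16.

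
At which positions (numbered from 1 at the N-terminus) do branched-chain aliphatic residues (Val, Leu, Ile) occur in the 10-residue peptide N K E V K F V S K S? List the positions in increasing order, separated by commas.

Matching residues: V4, V7.

4, 7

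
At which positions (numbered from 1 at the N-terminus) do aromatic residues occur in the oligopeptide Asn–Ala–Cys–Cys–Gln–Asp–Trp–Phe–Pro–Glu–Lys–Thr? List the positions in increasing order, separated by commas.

Phenylalanine (F), tryptophan (W), and tyrosine (Y) have aromatic ring side chains.
Matching residues: Trp7, Phe8.

7, 8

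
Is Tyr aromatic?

F, W, and Y each carry an aromatic ring on the side chain.
Tyrosine is in this group.

Yes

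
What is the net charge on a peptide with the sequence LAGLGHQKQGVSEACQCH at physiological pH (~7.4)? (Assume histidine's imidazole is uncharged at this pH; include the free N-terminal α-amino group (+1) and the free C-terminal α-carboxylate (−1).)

0

The side chains ionized at physiological pH are Lys/Arg (+1) and Asp/Glu (−1); with His treated as neutral, nothing else contributes.
Positive (K, R): K8 → +1.
Negative (D, E): E13 → −1.
The N-terminus (+1) and C-terminus (−1) cancel.
Net charge = (+1) + (−1) = 0.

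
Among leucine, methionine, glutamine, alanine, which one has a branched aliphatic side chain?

leucine

Valine (V), leucine (L), and isoleucine (I) are the branched-chain amino acids.
Of the listed options, only leucine belongs to this group.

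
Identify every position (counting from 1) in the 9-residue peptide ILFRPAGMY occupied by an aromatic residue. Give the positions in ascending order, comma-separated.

The aromatic amino acids are Phe (F, benzyl), Trp (W, indole), and Tyr (Y, phenol).
Matching residues: F3, Y9.

3, 9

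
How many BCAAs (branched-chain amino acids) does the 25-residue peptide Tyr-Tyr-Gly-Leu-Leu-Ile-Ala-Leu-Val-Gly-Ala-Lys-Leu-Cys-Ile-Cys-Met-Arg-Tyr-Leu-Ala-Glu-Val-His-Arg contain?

9

The BCAAs are Val, Leu, and Ile — aliphatic side chains with a branch point.
Matching residues: Leu4, Leu5, Ile6, Leu8, Val9, Leu13, Ile15, Leu20, Val23.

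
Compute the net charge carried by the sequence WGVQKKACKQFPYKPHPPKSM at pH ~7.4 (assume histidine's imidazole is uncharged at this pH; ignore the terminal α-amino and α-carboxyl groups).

+5

At pH ~7.4 the Lys and Arg side chains are protonated (+1), the Asp and Glu side chains are deprotonated (−1), and with His taken as neutral all other side chains carry no charge.
Positive (K, R): K5, K6, K9, K14, K19 → +5.
Negative (D, E): none → −0.
Net charge = (+5) + (−0) = +5.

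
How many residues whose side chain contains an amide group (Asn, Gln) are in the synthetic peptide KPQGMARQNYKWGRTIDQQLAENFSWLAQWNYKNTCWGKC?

Matching residues: Q3, Q8, N9, Q18, Q19, N23, Q29, N31, N34.

9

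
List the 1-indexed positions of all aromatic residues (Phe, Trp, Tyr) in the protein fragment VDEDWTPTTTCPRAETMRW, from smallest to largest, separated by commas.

5, 19

Matching residues: W5, W19.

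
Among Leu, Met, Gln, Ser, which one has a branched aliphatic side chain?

Valine (V), leucine (L), and isoleucine (I) are the branched-chain amino acids.
Of the listed options, only Leu belongs to this group.

Leu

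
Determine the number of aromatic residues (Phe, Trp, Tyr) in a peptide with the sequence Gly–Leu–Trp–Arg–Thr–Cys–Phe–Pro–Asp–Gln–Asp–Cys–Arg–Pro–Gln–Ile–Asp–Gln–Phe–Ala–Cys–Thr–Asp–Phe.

Matching residues: Trp3, Phe7, Phe19, Phe24.

4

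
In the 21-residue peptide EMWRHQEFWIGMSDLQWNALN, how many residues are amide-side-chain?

4

The amide-side-chain residues are Asn (N) and Gln (Q).
Matching residues: Q6, Q16, N18, N21.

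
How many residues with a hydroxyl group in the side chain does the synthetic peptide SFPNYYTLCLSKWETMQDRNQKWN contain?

6

The –OH-bearing residues are Ser, Thr (aliphatic alcohols), and Tyr (phenol).
Matching residues: S1, Y5, Y6, T7, S11, T15.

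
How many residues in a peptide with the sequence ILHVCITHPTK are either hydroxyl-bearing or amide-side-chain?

2

Hydroxyl-bearing: S, T, Y. Amide-side-chain: N, Q.
Hydroxyl-bearing residues here: T7, T10 (2).
Amide-side-chain residues here: none (0).
The two groups share no amino acid, so total = 2 + 0 = 2.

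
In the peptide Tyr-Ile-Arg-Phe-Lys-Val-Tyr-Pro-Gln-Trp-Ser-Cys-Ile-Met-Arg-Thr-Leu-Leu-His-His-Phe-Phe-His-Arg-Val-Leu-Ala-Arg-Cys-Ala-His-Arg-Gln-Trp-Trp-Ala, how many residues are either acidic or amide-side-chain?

Acidic: D, E. Amide-side-chain: N, Q.
Acidic residues here: none (0).
Amide-side-chain residues here: Gln9, Gln33 (2).
The two groups share no amino acid, so total = 0 + 2 = 2.

2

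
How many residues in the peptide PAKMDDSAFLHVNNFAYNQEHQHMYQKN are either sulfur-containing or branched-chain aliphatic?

Sulfur-containing: C, M. Branched-chain aliphatic: I, L, V.
Sulfur-containing residues here: M4, M24 (2).
Branched-chain aliphatic residues here: L10, V12 (2).
The two groups share no amino acid, so total = 2 + 2 = 4.

4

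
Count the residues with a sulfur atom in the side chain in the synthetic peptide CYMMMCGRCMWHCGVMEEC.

10

Cysteine (C, thiol) and methionine (M, thioether) are the two sulfur-containing amino acids.
Matching residues: C1, M3, M4, M5, C6, C9, M10, C13, M16, C19.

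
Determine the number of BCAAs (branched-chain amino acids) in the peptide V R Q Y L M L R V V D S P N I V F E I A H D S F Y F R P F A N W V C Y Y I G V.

The BCAAs are Val, Leu, and Ile — aliphatic side chains with a branch point.
Matching residues: V1, L5, L7, V9, V10, I15, V16, I19, V33, I37, V39.

11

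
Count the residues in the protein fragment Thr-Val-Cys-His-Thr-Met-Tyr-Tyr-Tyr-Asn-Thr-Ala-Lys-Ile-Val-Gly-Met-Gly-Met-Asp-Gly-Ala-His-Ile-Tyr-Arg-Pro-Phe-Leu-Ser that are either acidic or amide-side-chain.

Acidic: D, E. Amide-side-chain: N, Q.
Acidic residues here: Asp20 (1).
Amide-side-chain residues here: Asn10 (1).
The two groups share no amino acid, so total = 1 + 1 = 2.

2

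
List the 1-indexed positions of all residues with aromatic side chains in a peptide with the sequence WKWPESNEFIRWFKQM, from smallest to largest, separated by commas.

1, 3, 9, 12, 13

F, W, and Y each carry an aromatic ring on the side chain.
Matching residues: W1, W3, F9, W12, F13.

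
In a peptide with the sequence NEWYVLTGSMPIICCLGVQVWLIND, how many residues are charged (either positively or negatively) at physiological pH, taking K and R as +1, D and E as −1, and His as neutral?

2

Charged side chains at pH ~7.4: K, R (positive); D, E (negative).
Matching residues: E2, D25.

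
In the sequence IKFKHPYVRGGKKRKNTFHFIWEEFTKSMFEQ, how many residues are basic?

10

Lysine (K), arginine (R), and histidine (H) have basic, nitrogen-containing side chains.
Matching residues: K2, K4, H5, R9, K12, K13, R14, K15, H19, K27.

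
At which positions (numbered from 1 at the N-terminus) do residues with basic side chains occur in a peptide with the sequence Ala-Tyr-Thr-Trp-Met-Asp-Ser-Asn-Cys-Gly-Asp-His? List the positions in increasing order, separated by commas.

12

The basic amino acids are Lys (K), Arg (R), and His (H).
Matching residues: His12.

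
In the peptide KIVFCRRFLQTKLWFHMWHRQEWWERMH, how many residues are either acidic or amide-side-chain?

4

Acidic: D, E. Amide-side-chain: N, Q.
Acidic residues here: E22, E25 (2).
Amide-side-chain residues here: Q10, Q21 (2).
The two groups share no amino acid, so total = 2 + 2 = 4.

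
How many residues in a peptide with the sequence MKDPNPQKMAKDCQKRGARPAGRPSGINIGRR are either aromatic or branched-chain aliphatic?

Aromatic: F, W, Y. Branched-chain aliphatic: I, L, V.
Aromatic residues here: none (0).
Branched-chain aliphatic residues here: I27, I29 (2).
The two groups share no amino acid, so total = 0 + 2 = 2.

2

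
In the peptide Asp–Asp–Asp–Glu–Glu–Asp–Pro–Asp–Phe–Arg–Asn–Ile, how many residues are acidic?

The acidic residues are Asp (D) and Glu (E), whose side chains end in a carboxylate group.
Matching residues: Asp1, Asp2, Asp3, Glu4, Glu5, Asp6, Asp8.

7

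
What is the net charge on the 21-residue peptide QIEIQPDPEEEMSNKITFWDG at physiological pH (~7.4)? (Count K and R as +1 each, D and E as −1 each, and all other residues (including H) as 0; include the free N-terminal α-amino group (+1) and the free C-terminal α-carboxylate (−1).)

Positive (K, R): K15 → +1.
Negative (D, E): E3, D7, E9, E10, E11, D20 → −6.
The N-terminus (+1) and C-terminus (−1) cancel.
Net charge = (+1) + (−6) = −5.

-5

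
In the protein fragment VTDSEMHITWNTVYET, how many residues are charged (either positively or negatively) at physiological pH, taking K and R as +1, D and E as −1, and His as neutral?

3

Charged side chains at pH ~7.4: K, R (positive); D, E (negative).
Matching residues: D3, E5, E15.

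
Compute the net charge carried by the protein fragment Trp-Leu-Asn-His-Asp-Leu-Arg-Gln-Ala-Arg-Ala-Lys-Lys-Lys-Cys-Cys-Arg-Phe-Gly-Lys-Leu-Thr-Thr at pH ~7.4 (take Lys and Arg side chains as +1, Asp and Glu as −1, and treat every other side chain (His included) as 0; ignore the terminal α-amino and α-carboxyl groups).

Positive (K, R): Arg7, Arg10, Lys12, Lys13, Lys14, Arg17, Lys20 → +7.
Negative (D, E): Asp5 → −1.
Net charge = (+7) + (−1) = +6.

+6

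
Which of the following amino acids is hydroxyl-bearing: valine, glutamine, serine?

serine

Serine (S), threonine (T), and tyrosine (Y) each carry a hydroxyl group on the side chain.
Of the listed options, only serine belongs to this group.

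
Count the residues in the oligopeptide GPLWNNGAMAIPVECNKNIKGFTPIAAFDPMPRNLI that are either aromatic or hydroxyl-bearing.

4

Aromatic: F, W, Y. Hydroxyl-bearing: S, T, Y.
Aromatic residues here: W4, F22, F28 (3).
Hydroxyl-bearing residues here: T23 (1).
(Y belongs to both groups, but none appear in this sequence.) Total = 3 + 1 = 4.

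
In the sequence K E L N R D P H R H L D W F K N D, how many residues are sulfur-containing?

0

Only Cys (C) and Met (M) have a sulfur atom in the side chain.
None of the 17 residues belong to this group.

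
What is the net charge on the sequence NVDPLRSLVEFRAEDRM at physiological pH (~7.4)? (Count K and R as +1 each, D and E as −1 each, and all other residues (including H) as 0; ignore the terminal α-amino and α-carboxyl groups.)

-1

Positive (K, R): R6, R12, R16 → +3.
Negative (D, E): D3, E10, E14, D15 → −4.
Net charge = (+3) + (−4) = −1.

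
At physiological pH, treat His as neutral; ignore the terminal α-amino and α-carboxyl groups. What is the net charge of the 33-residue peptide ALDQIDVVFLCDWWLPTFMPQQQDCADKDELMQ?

-6

Near pH 7.4, K and R contribute +1 each, D and E contribute −1 each, and every other side chain (His included, as stated) is uncharged.
Positive (K, R): K28 → +1.
Negative (D, E): D3, D6, D12, D24, D27, D29, E30 → −7.
Net charge = (+1) + (−7) = −6.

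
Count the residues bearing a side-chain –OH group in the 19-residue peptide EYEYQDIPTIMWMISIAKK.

Serine (S), threonine (T), and tyrosine (Y) each carry a hydroxyl group on the side chain.
Matching residues: Y2, Y4, T9, S15.

4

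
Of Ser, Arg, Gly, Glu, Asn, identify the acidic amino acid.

Aspartate (D) and glutamate (E) have carboxylic-acid side chains and are the acidic amino acids.
Of the listed options, only Glu belongs to this group.

Glu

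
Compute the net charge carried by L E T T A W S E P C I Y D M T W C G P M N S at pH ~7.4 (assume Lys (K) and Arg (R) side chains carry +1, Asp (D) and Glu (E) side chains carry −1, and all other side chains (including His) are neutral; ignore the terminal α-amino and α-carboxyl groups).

Positive (K, R): none → +0.
Negative (D, E): E2, E8, D13 → −3.
Net charge = (+0) + (−3) = −3.

-3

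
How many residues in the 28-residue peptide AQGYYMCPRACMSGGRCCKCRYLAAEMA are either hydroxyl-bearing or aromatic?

4

Hydroxyl-bearing: S, T, Y. Aromatic: F, W, Y.
Hydroxyl-bearing residues here: Y4, Y5, S13, Y22 (4).
Aromatic residues here: Y4, Y5, Y22 (3).
Y is in both groups, so the 3 Y residues must not be double-counted.
Total = 4 + 3 − 3 = 4.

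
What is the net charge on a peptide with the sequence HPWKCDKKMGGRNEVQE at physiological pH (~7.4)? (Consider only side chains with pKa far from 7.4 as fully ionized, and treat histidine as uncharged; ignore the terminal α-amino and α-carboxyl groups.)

At pH ~7.4 the Lys and Arg side chains are protonated (+1), the Asp and Glu side chains are deprotonated (−1), and with His taken as neutral all other side chains carry no charge.
Positive (K, R): K4, K7, K8, R12 → +4.
Negative (D, E): D6, E14, E17 → −3.
Net charge = (+4) + (−3) = +1.

+1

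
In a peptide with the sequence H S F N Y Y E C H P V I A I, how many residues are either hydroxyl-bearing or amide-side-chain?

Hydroxyl-bearing: S, T, Y. Amide-side-chain: N, Q.
Hydroxyl-bearing residues here: S2, Y5, Y6 (3).
Amide-side-chain residues here: N4 (1).
The two groups share no amino acid, so total = 3 + 1 = 4.

4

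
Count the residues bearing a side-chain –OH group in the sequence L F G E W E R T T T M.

The –OH-bearing residues are Ser, Thr (aliphatic alcohols), and Tyr (phenol).
Matching residues: T8, T9, T10.

3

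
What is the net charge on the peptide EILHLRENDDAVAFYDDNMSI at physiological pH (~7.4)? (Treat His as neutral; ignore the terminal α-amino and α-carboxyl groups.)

The side chains ionized at physiological pH are Lys/Arg (+1) and Asp/Glu (−1); with His treated as neutral, nothing else contributes.
Positive (K, R): R6 → +1.
Negative (D, E): E1, E7, D9, D10, D16, D17 → −6.
Net charge = (+1) + (−6) = −5.

-5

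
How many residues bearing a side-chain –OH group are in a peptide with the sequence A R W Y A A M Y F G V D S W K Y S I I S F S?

7

The –OH-bearing residues are Ser, Thr (aliphatic alcohols), and Tyr (phenol).
Matching residues: Y4, Y8, S13, Y16, S17, S20, S22.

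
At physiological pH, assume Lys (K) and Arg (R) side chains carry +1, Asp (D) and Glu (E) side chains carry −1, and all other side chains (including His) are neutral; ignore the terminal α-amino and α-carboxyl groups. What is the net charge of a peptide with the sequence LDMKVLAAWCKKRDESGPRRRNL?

Positive (K, R): K4, K11, K12, R13, R19, R20, R21 → +7.
Negative (D, E): D2, D14, E15 → −3.
Net charge = (+7) + (−3) = +4.

+4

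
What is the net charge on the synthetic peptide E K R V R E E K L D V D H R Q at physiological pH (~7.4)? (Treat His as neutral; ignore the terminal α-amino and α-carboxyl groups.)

Near pH 7.4, K and R contribute +1 each, D and E contribute −1 each, and every other side chain (His included, as stated) is uncharged.
Positive (K, R): K2, R3, R5, K8, R14 → +5.
Negative (D, E): E1, E6, E7, D10, D12 → −5.
Net charge = (+5) + (−5) = 0.

0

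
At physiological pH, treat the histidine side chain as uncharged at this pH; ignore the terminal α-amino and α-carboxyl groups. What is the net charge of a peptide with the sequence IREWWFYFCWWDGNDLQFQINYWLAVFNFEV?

-3

The side chains ionized at physiological pH are Lys/Arg (+1) and Asp/Glu (−1); with His treated as neutral, nothing else contributes.
Positive (K, R): R2 → +1.
Negative (D, E): E3, D12, D15, E30 → −4.
Net charge = (+1) + (−4) = −3.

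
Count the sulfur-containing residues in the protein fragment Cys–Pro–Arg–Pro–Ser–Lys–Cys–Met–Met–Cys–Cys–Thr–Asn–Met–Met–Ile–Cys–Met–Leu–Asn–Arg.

10

Cysteine (C, thiol) and methionine (M, thioether) are the two sulfur-containing amino acids.
Matching residues: Cys1, Cys7, Met8, Met9, Cys10, Cys11, Met14, Met15, Cys17, Met18.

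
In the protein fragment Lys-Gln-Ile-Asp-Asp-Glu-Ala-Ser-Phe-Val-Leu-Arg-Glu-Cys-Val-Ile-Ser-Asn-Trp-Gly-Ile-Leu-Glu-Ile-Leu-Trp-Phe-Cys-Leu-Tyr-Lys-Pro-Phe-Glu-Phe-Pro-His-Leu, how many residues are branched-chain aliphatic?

11

The BCAAs are Val, Leu, and Ile — aliphatic side chains with a branch point.
Matching residues: Ile3, Val10, Leu11, Val15, Ile16, Ile21, Leu22, Ile24, Leu25, Leu29, Leu38.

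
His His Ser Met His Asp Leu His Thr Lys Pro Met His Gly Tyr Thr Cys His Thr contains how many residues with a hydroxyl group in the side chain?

The –OH-bearing residues are Ser, Thr (aliphatic alcohols), and Tyr (phenol).
Matching residues: Ser3, Thr9, Tyr15, Thr16, Thr19.

5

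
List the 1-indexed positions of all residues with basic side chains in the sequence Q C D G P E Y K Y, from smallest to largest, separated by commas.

The basic amino acids are Lys (K), Arg (R), and His (H).
Matching residues: K8.

8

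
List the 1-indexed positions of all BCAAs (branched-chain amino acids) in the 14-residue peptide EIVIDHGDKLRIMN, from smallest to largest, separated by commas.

2, 3, 4, 10, 12

The BCAAs are Val, Leu, and Ile — aliphatic side chains with a branch point.
Matching residues: I2, V3, I4, L10, I12.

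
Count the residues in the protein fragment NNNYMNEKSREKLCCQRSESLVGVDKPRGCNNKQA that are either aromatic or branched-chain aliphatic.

Aromatic: F, W, Y. Branched-chain aliphatic: I, L, V.
Aromatic residues here: Y4 (1).
Branched-chain aliphatic residues here: L13, L21, V22, V24 (4).
The two groups share no amino acid, so total = 1 + 4 = 5.

5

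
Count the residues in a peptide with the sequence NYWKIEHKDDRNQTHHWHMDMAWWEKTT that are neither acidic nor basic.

Acidic: D, E. Basic: K, R, H. All other residues are neither.
Matching residues: N1, Y2, W3, I5, N12, Q13, T14, W17, M19, M21, A22, W23, W24, T27, T28.

15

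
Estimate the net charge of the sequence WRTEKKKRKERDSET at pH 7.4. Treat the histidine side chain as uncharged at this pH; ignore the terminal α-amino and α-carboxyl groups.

At pH ~7.4 the Lys and Arg side chains are protonated (+1), the Asp and Glu side chains are deprotonated (−1), and with His taken as neutral all other side chains carry no charge.
Positive (K, R): R2, K5, K6, K7, R8, K9, R11 → +7.
Negative (D, E): E4, E10, D12, E14 → −4.
Net charge = (+7) + (−4) = +3.

+3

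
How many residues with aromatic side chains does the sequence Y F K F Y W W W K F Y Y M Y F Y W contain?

The aromatic amino acids are Phe (F, benzyl), Trp (W, indole), and Tyr (Y, phenol).
Matching residues: Y1, F2, F4, Y5, W6, W7, W8, F10, Y11, Y12, Y14, F15, Y16, W17.

14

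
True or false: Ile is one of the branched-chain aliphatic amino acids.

True

The BCAAs are Val, Leu, and Ile — aliphatic side chains with a branch point.
Isoleucine is in this group.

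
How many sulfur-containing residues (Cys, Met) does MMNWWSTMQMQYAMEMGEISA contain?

6

Matching residues: M1, M2, M8, M10, M14, M16.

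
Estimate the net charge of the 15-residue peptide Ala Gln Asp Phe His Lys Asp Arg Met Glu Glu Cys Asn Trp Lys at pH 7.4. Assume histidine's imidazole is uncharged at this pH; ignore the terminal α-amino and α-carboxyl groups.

The side chains ionized at physiological pH are Lys/Arg (+1) and Asp/Glu (−1); with His treated as neutral, nothing else contributes.
Positive (K, R): Lys6, Arg8, Lys15 → +3.
Negative (D, E): Asp3, Asp7, Glu10, Glu11 → −4.
Net charge = (+3) + (−4) = −1.

-1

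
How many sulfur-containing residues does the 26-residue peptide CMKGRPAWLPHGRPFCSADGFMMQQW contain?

Only Cys (C) and Met (M) have a sulfur atom in the side chain.
Matching residues: C1, M2, C16, M22, M23.

5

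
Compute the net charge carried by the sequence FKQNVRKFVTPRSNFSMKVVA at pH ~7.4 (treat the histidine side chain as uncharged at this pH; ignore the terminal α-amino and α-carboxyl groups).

+5

The side chains ionized at physiological pH are Lys/Arg (+1) and Asp/Glu (−1); with His treated as neutral, nothing else contributes.
Positive (K, R): K2, R6, K7, R12, K18 → +5.
Negative (D, E): none → −0.
Net charge = (+5) + (−0) = +5.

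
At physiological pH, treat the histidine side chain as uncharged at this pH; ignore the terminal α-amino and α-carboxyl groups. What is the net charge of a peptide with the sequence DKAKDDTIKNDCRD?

-1

The side chains ionized at physiological pH are Lys/Arg (+1) and Asp/Glu (−1); with His treated as neutral, nothing else contributes.
Positive (K, R): K2, K4, K9, R13 → +4.
Negative (D, E): D1, D5, D6, D11, D14 → −5.
Net charge = (+4) + (−5) = −1.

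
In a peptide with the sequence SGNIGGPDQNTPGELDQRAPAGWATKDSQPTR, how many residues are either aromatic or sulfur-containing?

1

Aromatic: F, W, Y. Sulfur-containing: C, M.
Aromatic residues here: W23 (1).
Sulfur-containing residues here: none (0).
The two groups share no amino acid, so total = 1 + 0 = 1.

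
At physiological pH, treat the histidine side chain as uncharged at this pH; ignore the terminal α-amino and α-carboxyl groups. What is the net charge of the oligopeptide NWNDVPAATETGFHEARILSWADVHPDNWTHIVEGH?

-5

Near pH 7.4, K and R contribute +1 each, D and E contribute −1 each, and every other side chain (His included, as stated) is uncharged.
Positive (K, R): R17 → +1.
Negative (D, E): D4, E10, E15, D23, D27, E34 → −6.
Net charge = (+1) + (−6) = −5.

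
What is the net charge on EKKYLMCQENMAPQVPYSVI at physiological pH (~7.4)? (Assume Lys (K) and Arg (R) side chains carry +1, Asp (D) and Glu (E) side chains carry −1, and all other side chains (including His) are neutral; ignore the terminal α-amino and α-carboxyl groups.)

Positive (K, R): K2, K3 → +2.
Negative (D, E): E1, E9 → −2.
Net charge = (+2) + (−2) = 0.

0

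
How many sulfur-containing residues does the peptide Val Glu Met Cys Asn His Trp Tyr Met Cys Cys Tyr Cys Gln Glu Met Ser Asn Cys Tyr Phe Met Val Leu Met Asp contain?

The sulfur-bearing residues are cysteine (–SH) and methionine (–S–CH₃).
Matching residues: Met3, Cys4, Met9, Cys10, Cys11, Cys13, Met16, Cys19, Met22, Met25.

10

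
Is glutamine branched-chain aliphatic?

The BCAAs are Val, Leu, and Ile — aliphatic side chains with a branch point.
Glutamine is not in this group.

No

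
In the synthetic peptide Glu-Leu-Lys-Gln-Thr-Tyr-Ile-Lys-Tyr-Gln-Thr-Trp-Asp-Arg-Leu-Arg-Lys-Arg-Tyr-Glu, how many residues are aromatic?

F, W, and Y each carry an aromatic ring on the side chain.
Matching residues: Tyr6, Tyr9, Trp12, Tyr19.

4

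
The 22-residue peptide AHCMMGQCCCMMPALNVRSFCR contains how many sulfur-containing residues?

9

Only Cys (C) and Met (M) have a sulfur atom in the side chain.
Matching residues: C3, M4, M5, C8, C9, C10, M11, M12, C21.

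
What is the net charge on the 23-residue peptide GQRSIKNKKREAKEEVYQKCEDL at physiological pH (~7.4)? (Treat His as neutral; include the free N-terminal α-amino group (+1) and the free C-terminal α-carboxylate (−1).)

+2

The side chains ionized at physiological pH are Lys/Arg (+1) and Asp/Glu (−1); with His treated as neutral, nothing else contributes.
Positive (K, R): R3, K6, K8, K9, R10, K13, K19 → +7.
Negative (D, E): E11, E14, E15, E21, D22 → −5.
The N-terminus (+1) and C-terminus (−1) cancel.
Net charge = (+7) + (−5) = +2.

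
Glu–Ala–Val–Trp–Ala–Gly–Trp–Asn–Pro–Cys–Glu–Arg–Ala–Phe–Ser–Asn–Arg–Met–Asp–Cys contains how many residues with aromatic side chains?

The aromatic amino acids are Phe (F, benzyl), Trp (W, indole), and Tyr (Y, phenol).
Matching residues: Trp4, Trp7, Phe14.

3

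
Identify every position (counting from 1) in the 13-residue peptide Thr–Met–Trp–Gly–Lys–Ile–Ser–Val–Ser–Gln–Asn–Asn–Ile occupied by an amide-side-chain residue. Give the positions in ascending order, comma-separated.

10, 11, 12

Only N (asparagine) and Q (glutamine) carry a side-chain carboxamide.
Matching residues: Gln10, Asn11, Asn12.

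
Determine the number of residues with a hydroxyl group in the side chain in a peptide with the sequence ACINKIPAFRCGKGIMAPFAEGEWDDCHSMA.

1

The –OH-bearing residues are Ser, Thr (aliphatic alcohols), and Tyr (phenol).
Matching residues: S29.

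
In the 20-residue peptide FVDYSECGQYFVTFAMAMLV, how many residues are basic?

The basic amino acids are Lys (K), Arg (R), and His (H).
None of the 20 residues belong to this group.

0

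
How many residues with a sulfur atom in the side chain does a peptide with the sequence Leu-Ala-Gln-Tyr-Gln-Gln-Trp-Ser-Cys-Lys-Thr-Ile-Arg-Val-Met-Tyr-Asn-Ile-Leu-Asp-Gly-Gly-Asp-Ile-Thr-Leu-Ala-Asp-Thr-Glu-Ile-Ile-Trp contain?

Only Cys (C) and Met (M) have a sulfur atom in the side chain.
Matching residues: Cys9, Met15.

2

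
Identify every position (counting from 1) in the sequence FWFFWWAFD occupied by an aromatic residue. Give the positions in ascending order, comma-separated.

The aromatic amino acids are Phe (F, benzyl), Trp (W, indole), and Tyr (Y, phenol).
Matching residues: F1, W2, F3, F4, W5, W6, F8.

1, 2, 3, 4, 5, 6, 8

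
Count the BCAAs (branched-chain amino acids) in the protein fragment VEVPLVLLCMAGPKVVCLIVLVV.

Valine (V), leucine (L), and isoleucine (I) are the branched-chain amino acids.
Matching residues: V1, V3, L5, V6, L7, L8, V15, V16, L18, I19, V20, L21, V22, V23.

14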